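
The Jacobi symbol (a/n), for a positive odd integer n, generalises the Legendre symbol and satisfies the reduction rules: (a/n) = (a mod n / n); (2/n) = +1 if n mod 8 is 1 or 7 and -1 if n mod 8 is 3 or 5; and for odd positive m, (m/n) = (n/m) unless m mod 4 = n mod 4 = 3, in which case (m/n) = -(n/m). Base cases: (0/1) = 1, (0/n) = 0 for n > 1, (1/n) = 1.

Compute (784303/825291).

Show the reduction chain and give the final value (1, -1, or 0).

-1

reciprocity: (784303/825291) = -1·(825291/784303) since 784303 mod 4 = 3, 825291 mod 4 = 3; sign now -1
(825291/784303) = (40988/784303)   [reduce mod 784303]
40988 = 2^2·10247; (2/784303) = +1 since 784303 mod 8 = 7, so (40988/784303) = (+1)^2·(10247/784303); sign now -1
reciprocity: (10247/784303) = -1·(784303/10247) since 10247 mod 4 = 3, 784303 mod 4 = 3; sign now +1
(784303/10247) = (5531/10247)   [reduce mod 10247]
reciprocity: (5531/10247) = -1·(10247/5531) since 5531 mod 4 = 3, 10247 mod 4 = 3; sign now -1
(10247/5531) = (4716/5531)   [reduce mod 5531]
4716 = 2^2·1179; (2/5531) = -1 since 5531 mod 8 = 3, so (4716/5531) = (-1)^2·(1179/5531); sign now -1
reciprocity: (1179/5531) = -1·(5531/1179) since 1179 mod 4 = 3, 5531 mod 4 = 3; sign now +1
(5531/1179) = (815/1179)   [reduce mod 1179]
reciprocity: (815/1179) = -1·(1179/815) since 815 mod 4 = 3, 1179 mod 4 = 3; sign now -1
(1179/815) = (364/815)   [reduce mod 815]
364 = 2^2·91; (2/815) = +1 since 815 mod 8 = 7, so (364/815) = (+1)^2·(91/815); sign now -1
reciprocity: (91/815) = -1·(815/91) since 91 mod 4 = 3, 815 mod 4 = 3; sign now +1
(815/91) = (87/91)   [reduce mod 91]
reciprocity: (87/91) = -1·(91/87) since 87 mod 4 = 3, 91 mod 4 = 3; sign now -1
(91/87) = (4/87)   [reduce mod 87]
4 = 2^2·1; (2/87) = +1 since 87 mod 8 = 7, so (4/87) = (+1)^2·(1/87); sign now -1
(1/87) = 1; final value = sign = -1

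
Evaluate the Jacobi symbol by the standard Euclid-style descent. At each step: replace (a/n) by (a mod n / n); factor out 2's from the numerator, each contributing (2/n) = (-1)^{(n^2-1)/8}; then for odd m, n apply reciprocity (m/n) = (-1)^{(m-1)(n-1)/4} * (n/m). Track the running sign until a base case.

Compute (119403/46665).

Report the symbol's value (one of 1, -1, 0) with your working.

(119403/46665): 119403 mod 46665 = 26073, so (119403/46665) = (26073/46665)
flip (26073/46665) -> (46665/26073): both odd, 26073 mod 4 = 1, 46665 mod 4 = 1, so the flip contributes +1; sign now +1
(46665/26073): 46665 mod 26073 = 20592, so (46665/26073) = (20592/26073)
factor out 2^4: 20592 = 2^4·1287; with 26073 mod 8 = 1, (2/26073) = +1; sign now +1; continue with (1287/26073)
flip (1287/26073) -> (26073/1287): both odd, 1287 mod 4 = 3, 26073 mod 4 = 1, so the flip contributes +1; sign now +1
(26073/1287): 26073 mod 1287 = 333, so (26073/1287) = (333/1287)
flip (333/1287) -> (1287/333): both odd, 333 mod 4 = 1, 1287 mod 4 = 3, so the flip contributes +1; sign now +1
(1287/333): 1287 mod 333 = 288, so (1287/333) = (288/333)
factor out 2^5: 288 = 2^5·9; with 333 mod 8 = 5, (2/333) = -1; sign now -1; continue with (9/333)
flip (9/333) -> (333/9): both odd, 9 mod 4 = 1, 333 mod 4 = 1, so the flip contributes +1; sign now -1
(333/9): 333 mod 9 = 0, so (333/9) = (0/9)
reached (0/9); gcd(a, n) > 1, so (0/9) = 0 and the symbol is 0

0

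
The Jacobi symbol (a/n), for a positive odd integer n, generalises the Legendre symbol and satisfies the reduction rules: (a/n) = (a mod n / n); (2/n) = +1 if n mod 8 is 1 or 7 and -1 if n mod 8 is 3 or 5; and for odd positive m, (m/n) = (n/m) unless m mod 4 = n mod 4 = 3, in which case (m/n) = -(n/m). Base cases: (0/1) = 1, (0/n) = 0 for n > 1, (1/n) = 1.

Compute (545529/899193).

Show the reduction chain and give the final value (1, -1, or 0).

0

reciprocity: (545529/899193) = +1·(899193/545529) since 545529 mod 4 = 1, 899193 mod 4 = 1; sign now +1
(899193/545529) = (353664/545529)   [reduce mod 545529]
353664 = 2^7·2763; (2/545529) = +1 since 545529 mod 8 = 1, so (353664/545529) = (+1)^7·(2763/545529); sign now +1
reciprocity: (2763/545529) = +1·(545529/2763) since 2763 mod 4 = 3, 545529 mod 4 = 1; sign now +1
(545529/2763) = (1218/2763)   [reduce mod 2763]
1218 = 2^1·609; (2/2763) = -1 since 2763 mod 8 = 3, so (1218/2763) = (-1)^1·(609/2763); sign now -1
reciprocity: (609/2763) = +1·(2763/609) since 609 mod 4 = 1, 2763 mod 4 = 3; sign now -1
(2763/609) = (327/609)   [reduce mod 609]
reciprocity: (327/609) = +1·(609/327) since 327 mod 4 = 3, 609 mod 4 = 1; sign now -1
(609/327) = (282/327)   [reduce mod 327]
282 = 2^1·141; (2/327) = +1 since 327 mod 8 = 7, so (282/327) = (+1)^1·(141/327); sign now -1
reciprocity: (141/327) = +1·(327/141) since 141 mod 4 = 1, 327 mod 4 = 3; sign now -1
(327/141) = (45/141)   [reduce mod 141]
reciprocity: (45/141) = +1·(141/45) since 45 mod 4 = 1, 141 mod 4 = 1; sign now -1
(141/45) = (6/45)   [reduce mod 45]
6 = 2^1·3; (2/45) = -1 since 45 mod 8 = 5, so (6/45) = (-1)^1·(3/45); sign now +1
reciprocity: (3/45) = +1·(45/3) since 3 mod 4 = 3, 45 mod 4 = 1; sign now +1
(45/3) = (0/3)   [reduce mod 3]
(0/3) = 0   [gcd(a, n) > 1]; final value = 0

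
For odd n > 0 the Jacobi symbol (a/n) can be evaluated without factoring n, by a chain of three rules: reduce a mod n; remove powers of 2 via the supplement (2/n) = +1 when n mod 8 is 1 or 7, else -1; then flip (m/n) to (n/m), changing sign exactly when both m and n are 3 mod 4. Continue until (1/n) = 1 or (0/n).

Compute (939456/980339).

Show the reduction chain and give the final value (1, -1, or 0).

-1

939456 = 2^6·14679; (2/980339) = -1 since 980339 mod 8 = 3, so (939456/980339) = (-1)^6·(14679/980339); sign now +1
reciprocity: (14679/980339) = -1·(980339/14679) since 14679 mod 4 = 3, 980339 mod 4 = 3; sign now -1
(980339/14679) = (11525/14679)   [reduce mod 14679]
reciprocity: (11525/14679) = +1·(14679/11525) since 11525 mod 4 = 1, 14679 mod 4 = 3; sign now -1
(14679/11525) = (3154/11525)   [reduce mod 11525]
3154 = 2^1·1577; (2/11525) = -1 since 11525 mod 8 = 5, so (3154/11525) = (-1)^1·(1577/11525); sign now +1
reciprocity: (1577/11525) = +1·(11525/1577) since 1577 mod 4 = 1, 11525 mod 4 = 1; sign now +1
(11525/1577) = (486/1577)   [reduce mod 1577]
486 = 2^1·243; (2/1577) = +1 since 1577 mod 8 = 1, so (486/1577) = (+1)^1·(243/1577); sign now +1
reciprocity: (243/1577) = +1·(1577/243) since 243 mod 4 = 3, 1577 mod 4 = 1; sign now +1
(1577/243) = (119/243)   [reduce mod 243]
reciprocity: (119/243) = -1·(243/119) since 119 mod 4 = 3, 243 mod 4 = 3; sign now -1
(243/119) = (5/119)   [reduce mod 119]
reciprocity: (5/119) = +1·(119/5) since 5 mod 4 = 1, 119 mod 4 = 3; sign now -1
(119/5) = (4/5)   [reduce mod 5]
4 = 2^2·1; (2/5) = -1 since 5 mod 8 = 5, so (4/5) = (-1)^2·(1/5); sign now -1
(1/5) = 1; final value = sign = -1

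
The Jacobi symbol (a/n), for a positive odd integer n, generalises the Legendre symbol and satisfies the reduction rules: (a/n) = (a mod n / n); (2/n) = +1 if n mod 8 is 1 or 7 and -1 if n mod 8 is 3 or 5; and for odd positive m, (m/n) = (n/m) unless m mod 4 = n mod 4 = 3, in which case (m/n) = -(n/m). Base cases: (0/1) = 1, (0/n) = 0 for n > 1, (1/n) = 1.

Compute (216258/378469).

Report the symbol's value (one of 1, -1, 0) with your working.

factor out 2^1: 216258 = 2^1·108129; with 378469 mod 8 = 5, (2/378469) = -1; sign now -1; continue with (108129/378469)
flip (108129/378469) -> (378469/108129): both odd, 108129 mod 4 = 1, 378469 mod 4 = 1, so the flip contributes +1; sign now -1
(378469/108129): 378469 mod 108129 = 54082, so (378469/108129) = (54082/108129)
factor out 2^1: 54082 = 2^1·27041; with 108129 mod 8 = 1, (2/108129) = +1; sign now -1; continue with (27041/108129)
flip (27041/108129) -> (108129/27041): both odd, 27041 mod 4 = 1, 108129 mod 4 = 1, so the flip contributes +1; sign now -1
(108129/27041): 108129 mod 27041 = 27006, so (108129/27041) = (27006/27041)
factor out 2^1: 27006 = 2^1·13503; with 27041 mod 8 = 1, (2/27041) = +1; sign now -1; continue with (13503/27041)
flip (13503/27041) -> (27041/13503): both odd, 13503 mod 4 = 3, 27041 mod 4 = 1, so the flip contributes +1; sign now -1
(27041/13503): 27041 mod 13503 = 35, so (27041/13503) = (35/13503)
flip (35/13503) -> (13503/35): both odd, 35 mod 4 = 3, 13503 mod 4 = 3, so the flip contributes -1; sign now +1
(13503/35): 13503 mod 35 = 28, so (13503/35) = (28/35)
factor out 2^2: 28 = 2^2·7; with 35 mod 8 = 3, (2/35) = -1; sign now +1; continue with (7/35)
flip (7/35) -> (35/7): both odd, 7 mod 4 = 3, 35 mod 4 = 3, so the flip contributes -1; sign now -1
(35/7): 35 mod 7 = 0, so (35/7) = (0/7)
reached (0/7); gcd(a, n) > 1, so (0/7) = 0 and the symbol is 0

0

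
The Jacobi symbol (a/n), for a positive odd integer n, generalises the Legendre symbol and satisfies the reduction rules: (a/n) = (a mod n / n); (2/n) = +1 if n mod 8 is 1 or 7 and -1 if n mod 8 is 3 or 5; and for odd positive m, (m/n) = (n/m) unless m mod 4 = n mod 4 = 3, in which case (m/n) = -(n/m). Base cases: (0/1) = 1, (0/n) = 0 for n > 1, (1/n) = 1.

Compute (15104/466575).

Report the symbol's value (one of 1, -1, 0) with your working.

15104 = 2^8·59; (2/466575) = +1 since 466575 mod 8 = 7, so (15104/466575) = (+1)^8·(59/466575); sign now +1
reciprocity: (59/466575) = -1·(466575/59) since 59 mod 4 = 3, 466575 mod 4 = 3; sign now -1
(466575/59) = (3/59)   [reduce mod 59]
reciprocity: (3/59) = -1·(59/3) since 3 mod 4 = 3, 59 mod 4 = 3; sign now +1
(59/3) = (2/3)   [reduce mod 3]
2 = 2^1·1; (2/3) = -1 since 3 mod 8 = 3, so (2/3) = (-1)^1·(1/3); sign now -1
(1/3) = 1; final value = sign = -1

-1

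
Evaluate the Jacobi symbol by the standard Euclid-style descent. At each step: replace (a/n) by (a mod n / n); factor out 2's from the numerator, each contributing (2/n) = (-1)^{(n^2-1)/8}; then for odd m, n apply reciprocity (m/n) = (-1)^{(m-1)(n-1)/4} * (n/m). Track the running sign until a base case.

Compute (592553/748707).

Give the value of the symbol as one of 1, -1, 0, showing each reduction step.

-1

reciprocity: (592553/748707) = +1·(748707/592553) since 592553 mod 4 = 1, 748707 mod 4 = 3; sign now +1
(748707/592553) = (156154/592553)   [reduce mod 592553]
156154 = 2^1·78077; (2/592553) = +1 since 592553 mod 8 = 1, so (156154/592553) = (+1)^1·(78077/592553); sign now +1
reciprocity: (78077/592553) = +1·(592553/78077) since 78077 mod 4 = 1, 592553 mod 4 = 1; sign now +1
(592553/78077) = (46014/78077)   [reduce mod 78077]
46014 = 2^1·23007; (2/78077) = -1 since 78077 mod 8 = 5, so (46014/78077) = (-1)^1·(23007/78077); sign now -1
reciprocity: (23007/78077) = +1·(78077/23007) since 23007 mod 4 = 3, 78077 mod 4 = 1; sign now -1
(78077/23007) = (9056/23007)   [reduce mod 23007]
9056 = 2^5·283; (2/23007) = +1 since 23007 mod 8 = 7, so (9056/23007) = (+1)^5·(283/23007); sign now -1
reciprocity: (283/23007) = -1·(23007/283) since 283 mod 4 = 3, 23007 mod 4 = 3; sign now +1
(23007/283) = (84/283)   [reduce mod 283]
84 = 2^2·21; (2/283) = -1 since 283 mod 8 = 3, so (84/283) = (-1)^2·(21/283); sign now +1
reciprocity: (21/283) = +1·(283/21) since 21 mod 4 = 1, 283 mod 4 = 3; sign now +1
(283/21) = (10/21)   [reduce mod 21]
10 = 2^1·5; (2/21) = -1 since 21 mod 8 = 5, so (10/21) = (-1)^1·(5/21); sign now -1
reciprocity: (5/21) = +1·(21/5) since 5 mod 4 = 1, 21 mod 4 = 1; sign now -1
(21/5) = (1/5)   [reduce mod 5]
(1/5) = 1; final value = sign = -1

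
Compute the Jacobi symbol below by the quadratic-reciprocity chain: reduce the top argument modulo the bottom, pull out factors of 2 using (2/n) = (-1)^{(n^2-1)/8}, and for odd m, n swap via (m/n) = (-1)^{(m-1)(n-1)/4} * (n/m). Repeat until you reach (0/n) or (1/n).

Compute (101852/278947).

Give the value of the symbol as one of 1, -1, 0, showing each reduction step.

-1

factor out 2^2: 101852 = 2^2·25463; with 278947 mod 8 = 3, (2/278947) = -1; sign now +1; continue with (25463/278947)
flip (25463/278947) -> (278947/25463): both odd, 25463 mod 4 = 3, 278947 mod 4 = 3, so the flip contributes -1; sign now -1
(278947/25463): 278947 mod 25463 = 24317, so (278947/25463) = (24317/25463)
flip (24317/25463) -> (25463/24317): both odd, 24317 mod 4 = 1, 25463 mod 4 = 3, so the flip contributes +1; sign now -1
(25463/24317): 25463 mod 24317 = 1146, so (25463/24317) = (1146/24317)
factor out 2^1: 1146 = 2^1·573; with 24317 mod 8 = 5, (2/24317) = -1; sign now +1; continue with (573/24317)
flip (573/24317) -> (24317/573): both odd, 573 mod 4 = 1, 24317 mod 4 = 1, so the flip contributes +1; sign now +1
(24317/573): 24317 mod 573 = 251, so (24317/573) = (251/573)
flip (251/573) -> (573/251): both odd, 251 mod 4 = 3, 573 mod 4 = 1, so the flip contributes +1; sign now +1
(573/251): 573 mod 251 = 71, so (573/251) = (71/251)
flip (71/251) -> (251/71): both odd, 71 mod 4 = 3, 251 mod 4 = 3, so the flip contributes -1; sign now -1
(251/71): 251 mod 71 = 38, so (251/71) = (38/71)
factor out 2^1: 38 = 2^1·19; with 71 mod 8 = 7, (2/71) = +1; sign now -1; continue with (19/71)
flip (19/71) -> (71/19): both odd, 19 mod 4 = 3, 71 mod 4 = 3, so the flip contributes -1; sign now +1
(71/19): 71 mod 19 = 14, so (71/19) = (14/19)
factor out 2^1: 14 = 2^1·7; with 19 mod 8 = 3, (2/19) = -1; sign now -1; continue with (7/19)
flip (7/19) -> (19/7): both odd, 7 mod 4 = 3, 19 mod 4 = 3, so the flip contributes -1; sign now +1
(19/7): 19 mod 7 = 5, so (19/7) = (5/7)
flip (5/7) -> (7/5): both odd, 5 mod 4 = 1, 7 mod 4 = 3, so the flip contributes +1; sign now +1
(7/5): 7 mod 5 = 2, so (7/5) = (2/5)
factor out 2^1: 2 = 2^1·1; with 5 mod 8 = 5, (2/5) = -1; sign now -1; continue with (1/5)
reached (1/5) = 1, so the symbol is -1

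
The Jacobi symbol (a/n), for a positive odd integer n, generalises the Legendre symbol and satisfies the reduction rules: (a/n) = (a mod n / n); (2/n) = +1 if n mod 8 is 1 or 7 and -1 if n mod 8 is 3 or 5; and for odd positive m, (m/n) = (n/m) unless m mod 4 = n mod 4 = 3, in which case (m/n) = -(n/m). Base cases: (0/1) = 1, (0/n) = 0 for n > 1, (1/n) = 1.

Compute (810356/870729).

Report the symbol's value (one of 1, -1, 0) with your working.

810356 = 2^2·202589; (2/870729) = +1 since 870729 mod 8 = 1, so (810356/870729) = (+1)^2·(202589/870729); sign now +1
reciprocity: (202589/870729) = +1·(870729/202589) since 202589 mod 4 = 1, 870729 mod 4 = 1; sign now +1
(870729/202589) = (60373/202589)   [reduce mod 202589]
reciprocity: (60373/202589) = +1·(202589/60373) since 60373 mod 4 = 1, 202589 mod 4 = 1; sign now +1
(202589/60373) = (21470/60373)   [reduce mod 60373]
21470 = 2^1·10735; (2/60373) = -1 since 60373 mod 8 = 5, so (21470/60373) = (-1)^1·(10735/60373); sign now -1
reciprocity: (10735/60373) = +1·(60373/10735) since 10735 mod 4 = 3, 60373 mod 4 = 1; sign now -1
(60373/10735) = (6698/10735)   [reduce mod 10735]
6698 = 2^1·3349; (2/10735) = +1 since 10735 mod 8 = 7, so (6698/10735) = (+1)^1·(3349/10735); sign now -1
reciprocity: (3349/10735) = +1·(10735/3349) since 3349 mod 4 = 1, 10735 mod 4 = 3; sign now -1
(10735/3349) = (688/3349)   [reduce mod 3349]
688 = 2^4·43; (2/3349) = -1 since 3349 mod 8 = 5, so (688/3349) = (-1)^4·(43/3349); sign now -1
reciprocity: (43/3349) = +1·(3349/43) since 43 mod 4 = 3, 3349 mod 4 = 1; sign now -1
(3349/43) = (38/43)   [reduce mod 43]
38 = 2^1·19; (2/43) = -1 since 43 mod 8 = 3, so (38/43) = (-1)^1·(19/43); sign now +1
reciprocity: (19/43) = -1·(43/19) since 19 mod 4 = 3, 43 mod 4 = 3; sign now -1
(43/19) = (5/19)   [reduce mod 19]
reciprocity: (5/19) = +1·(19/5) since 5 mod 4 = 1, 19 mod 4 = 3; sign now -1
(19/5) = (4/5)   [reduce mod 5]
4 = 2^2·1; (2/5) = -1 since 5 mod 8 = 5, so (4/5) = (-1)^2·(1/5); sign now -1
(1/5) = 1; final value = sign = -1

-1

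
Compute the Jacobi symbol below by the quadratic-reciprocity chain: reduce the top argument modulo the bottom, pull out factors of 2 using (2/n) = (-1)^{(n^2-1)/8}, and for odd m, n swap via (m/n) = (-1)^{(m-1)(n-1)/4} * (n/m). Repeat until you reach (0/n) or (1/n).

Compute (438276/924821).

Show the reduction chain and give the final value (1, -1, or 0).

1

factor out 2^2: 438276 = 2^2·109569; with 924821 mod 8 = 5, (2/924821) = -1; sign now +1; continue with (109569/924821)
flip (109569/924821) -> (924821/109569): both odd, 109569 mod 4 = 1, 924821 mod 4 = 1, so the flip contributes +1; sign now +1
(924821/109569): 924821 mod 109569 = 48269, so (924821/109569) = (48269/109569)
flip (48269/109569) -> (109569/48269): both odd, 48269 mod 4 = 1, 109569 mod 4 = 1, so the flip contributes +1; sign now +1
(109569/48269): 109569 mod 48269 = 13031, so (109569/48269) = (13031/48269)
flip (13031/48269) -> (48269/13031): both odd, 13031 mod 4 = 3, 48269 mod 4 = 1, so the flip contributes +1; sign now +1
(48269/13031): 48269 mod 13031 = 9176, so (48269/13031) = (9176/13031)
factor out 2^3: 9176 = 2^3·1147; with 13031 mod 8 = 7, (2/13031) = +1; sign now +1; continue with (1147/13031)
flip (1147/13031) -> (13031/1147): both odd, 1147 mod 4 = 3, 13031 mod 4 = 3, so the flip contributes -1; sign now -1
(13031/1147): 13031 mod 1147 = 414, so (13031/1147) = (414/1147)
factor out 2^1: 414 = 2^1·207; with 1147 mod 8 = 3, (2/1147) = -1; sign now +1; continue with (207/1147)
flip (207/1147) -> (1147/207): both odd, 207 mod 4 = 3, 1147 mod 4 = 3, so the flip contributes -1; sign now -1
(1147/207): 1147 mod 207 = 112, so (1147/207) = (112/207)
factor out 2^4: 112 = 2^4·7; with 207 mod 8 = 7, (2/207) = +1; sign now -1; continue with (7/207)
flip (7/207) -> (207/7): both odd, 7 mod 4 = 3, 207 mod 4 = 3, so the flip contributes -1; sign now +1
(207/7): 207 mod 7 = 4, so (207/7) = (4/7)
factor out 2^2: 4 = 2^2·1; with 7 mod 8 = 7, (2/7) = +1; sign now +1; continue with (1/7)
reached (1/7) = 1, so the symbol is +1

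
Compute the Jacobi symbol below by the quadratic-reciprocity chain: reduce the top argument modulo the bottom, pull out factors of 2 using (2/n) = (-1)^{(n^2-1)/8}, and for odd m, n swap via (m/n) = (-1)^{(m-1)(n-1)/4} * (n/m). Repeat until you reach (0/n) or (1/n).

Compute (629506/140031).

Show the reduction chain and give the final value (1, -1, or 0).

(629506/140031): 629506 mod 140031 = 69382, so (629506/140031) = (69382/140031)
factor out 2^1: 69382 = 2^1·34691; with 140031 mod 8 = 7, (2/140031) = +1; sign now +1; continue with (34691/140031)
flip (34691/140031) -> (140031/34691): both odd, 34691 mod 4 = 3, 140031 mod 4 = 3, so the flip contributes -1; sign now -1
(140031/34691): 140031 mod 34691 = 1267, so (140031/34691) = (1267/34691)
flip (1267/34691) -> (34691/1267): both odd, 1267 mod 4 = 3, 34691 mod 4 = 3, so the flip contributes -1; sign now +1
(34691/1267): 34691 mod 1267 = 482, so (34691/1267) = (482/1267)
factor out 2^1: 482 = 2^1·241; with 1267 mod 8 = 3, (2/1267) = -1; sign now -1; continue with (241/1267)
flip (241/1267) -> (1267/241): both odd, 241 mod 4 = 1, 1267 mod 4 = 3, so the flip contributes +1; sign now -1
(1267/241): 1267 mod 241 = 62, so (1267/241) = (62/241)
factor out 2^1: 62 = 2^1·31; with 241 mod 8 = 1, (2/241) = +1; sign now -1; continue with (31/241)
flip (31/241) -> (241/31): both odd, 31 mod 4 = 3, 241 mod 4 = 1, so the flip contributes +1; sign now -1
(241/31): 241 mod 31 = 24, so (241/31) = (24/31)
factor out 2^3: 24 = 2^3·3; with 31 mod 8 = 7, (2/31) = +1; sign now -1; continue with (3/31)
flip (3/31) -> (31/3): both odd, 3 mod 4 = 3, 31 mod 4 = 3, so the flip contributes -1; sign now +1
(31/3): 31 mod 3 = 1, so (31/3) = (1/3)
reached (1/3) = 1, so the symbol is +1

1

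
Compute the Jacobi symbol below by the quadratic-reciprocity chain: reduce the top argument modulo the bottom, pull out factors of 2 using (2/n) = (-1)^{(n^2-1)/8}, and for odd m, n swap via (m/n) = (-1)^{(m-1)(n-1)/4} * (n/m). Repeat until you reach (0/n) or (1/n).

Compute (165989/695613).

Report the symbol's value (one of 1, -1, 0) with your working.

1

reciprocity: (165989/695613) = +1·(695613/165989) since 165989 mod 4 = 1, 695613 mod 4 = 1; sign now +1
(695613/165989) = (31657/165989)   [reduce mod 165989]
reciprocity: (31657/165989) = +1·(165989/31657) since 31657 mod 4 = 1, 165989 mod 4 = 1; sign now +1
(165989/31657) = (7704/31657)   [reduce mod 31657]
7704 = 2^3·963; (2/31657) = +1 since 31657 mod 8 = 1, so (7704/31657) = (+1)^3·(963/31657); sign now +1
reciprocity: (963/31657) = +1·(31657/963) since 963 mod 4 = 3, 31657 mod 4 = 1; sign now +1
(31657/963) = (841/963)   [reduce mod 963]
reciprocity: (841/963) = +1·(963/841) since 841 mod 4 = 1, 963 mod 4 = 3; sign now +1
(963/841) = (122/841)   [reduce mod 841]
122 = 2^1·61; (2/841) = +1 since 841 mod 8 = 1, so (122/841) = (+1)^1·(61/841); sign now +1
reciprocity: (61/841) = +1·(841/61) since 61 mod 4 = 1, 841 mod 4 = 1; sign now +1
(841/61) = (48/61)   [reduce mod 61]
48 = 2^4·3; (2/61) = -1 since 61 mod 8 = 5, so (48/61) = (-1)^4·(3/61); sign now +1
reciprocity: (3/61) = +1·(61/3) since 3 mod 4 = 3, 61 mod 4 = 1; sign now +1
(61/3) = (1/3)   [reduce mod 3]
(1/3) = 1; final value = sign = +1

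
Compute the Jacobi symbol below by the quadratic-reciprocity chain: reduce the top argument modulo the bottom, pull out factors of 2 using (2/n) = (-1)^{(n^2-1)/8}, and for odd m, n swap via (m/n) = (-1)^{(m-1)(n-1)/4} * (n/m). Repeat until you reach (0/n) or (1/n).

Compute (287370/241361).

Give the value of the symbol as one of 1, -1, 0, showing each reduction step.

-1

(287370/241361) = (46009/241361)   [reduce mod 241361]
reciprocity: (46009/241361) = +1·(241361/46009) since 46009 mod 4 = 1, 241361 mod 4 = 1; sign now +1
(241361/46009) = (11316/46009)   [reduce mod 46009]
11316 = 2^2·2829; (2/46009) = +1 since 46009 mod 8 = 1, so (11316/46009) = (+1)^2·(2829/46009); sign now +1
reciprocity: (2829/46009) = +1·(46009/2829) since 2829 mod 4 = 1, 46009 mod 4 = 1; sign now +1
(46009/2829) = (745/2829)   [reduce mod 2829]
reciprocity: (745/2829) = +1·(2829/745) since 745 mod 4 = 1, 2829 mod 4 = 1; sign now +1
(2829/745) = (594/745)   [reduce mod 745]
594 = 2^1·297; (2/745) = +1 since 745 mod 8 = 1, so (594/745) = (+1)^1·(297/745); sign now +1
reciprocity: (297/745) = +1·(745/297) since 297 mod 4 = 1, 745 mod 4 = 1; sign now +1
(745/297) = (151/297)   [reduce mod 297]
reciprocity: (151/297) = +1·(297/151) since 151 mod 4 = 3, 297 mod 4 = 1; sign now +1
(297/151) = (146/151)   [reduce mod 151]
146 = 2^1·73; (2/151) = +1 since 151 mod 8 = 7, so (146/151) = (+1)^1·(73/151); sign now +1
reciprocity: (73/151) = +1·(151/73) since 73 mod 4 = 1, 151 mod 4 = 3; sign now +1
(151/73) = (5/73)   [reduce mod 73]
reciprocity: (5/73) = +1·(73/5) since 5 mod 4 = 1, 73 mod 4 = 1; sign now +1
(73/5) = (3/5)   [reduce mod 5]
reciprocity: (3/5) = +1·(5/3) since 3 mod 4 = 3, 5 mod 4 = 1; sign now +1
(5/3) = (2/3)   [reduce mod 3]
2 = 2^1·1; (2/3) = -1 since 3 mod 8 = 3, so (2/3) = (-1)^1·(1/3); sign now -1
(1/3) = 1; final value = sign = -1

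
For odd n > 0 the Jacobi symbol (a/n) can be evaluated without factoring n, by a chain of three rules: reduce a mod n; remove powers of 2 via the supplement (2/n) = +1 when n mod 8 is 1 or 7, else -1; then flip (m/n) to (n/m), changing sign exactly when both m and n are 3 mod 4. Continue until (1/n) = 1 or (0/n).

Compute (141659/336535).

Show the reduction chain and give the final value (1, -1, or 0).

flip (141659/336535) -> (336535/141659): both odd, 141659 mod 4 = 3, 336535 mod 4 = 3, so the flip contributes -1; sign now -1
(336535/141659): 336535 mod 141659 = 53217, so (336535/141659) = (53217/141659)
flip (53217/141659) -> (141659/53217): both odd, 53217 mod 4 = 1, 141659 mod 4 = 3, so the flip contributes +1; sign now -1
(141659/53217): 141659 mod 53217 = 35225, so (141659/53217) = (35225/53217)
flip (35225/53217) -> (53217/35225): both odd, 35225 mod 4 = 1, 53217 mod 4 = 1, so the flip contributes +1; sign now -1
(53217/35225): 53217 mod 35225 = 17992, so (53217/35225) = (17992/35225)
factor out 2^3: 17992 = 2^3·2249; with 35225 mod 8 = 1, (2/35225) = +1; sign now -1; continue with (2249/35225)
flip (2249/35225) -> (35225/2249): both odd, 2249 mod 4 = 1, 35225 mod 4 = 1, so the flip contributes +1; sign now -1
(35225/2249): 35225 mod 2249 = 1490, so (35225/2249) = (1490/2249)
factor out 2^1: 1490 = 2^1·745; with 2249 mod 8 = 1, (2/2249) = +1; sign now -1; continue with (745/2249)
flip (745/2249) -> (2249/745): both odd, 745 mod 4 = 1, 2249 mod 4 = 1, so the flip contributes +1; sign now -1
(2249/745): 2249 mod 745 = 14, so (2249/745) = (14/745)
factor out 2^1: 14 = 2^1·7; with 745 mod 8 = 1, (2/745) = +1; sign now -1; continue with (7/745)
flip (7/745) -> (745/7): both odd, 7 mod 4 = 3, 745 mod 4 = 1, so the flip contributes +1; sign now -1
(745/7): 745 mod 7 = 3, so (745/7) = (3/7)
flip (3/7) -> (7/3): both odd, 3 mod 4 = 3, 7 mod 4 = 3, so the flip contributes -1; sign now +1
(7/3): 7 mod 3 = 1, so (7/3) = (1/3)
reached (1/3) = 1, so the symbol is +1

1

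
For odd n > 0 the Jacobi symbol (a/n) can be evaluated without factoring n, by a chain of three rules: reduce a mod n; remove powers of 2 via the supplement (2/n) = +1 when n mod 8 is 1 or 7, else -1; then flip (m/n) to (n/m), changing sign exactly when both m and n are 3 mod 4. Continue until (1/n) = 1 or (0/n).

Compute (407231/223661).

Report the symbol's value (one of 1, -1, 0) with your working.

1

(407231/223661) = (183570/223661)   [reduce mod 223661]
183570 = 2^1·91785; (2/223661) = -1 since 223661 mod 8 = 5, so (183570/223661) = (-1)^1·(91785/223661); sign now -1
reciprocity: (91785/223661) = +1·(223661/91785) since 91785 mod 4 = 1, 223661 mod 4 = 1; sign now -1
(223661/91785) = (40091/91785)   [reduce mod 91785]
reciprocity: (40091/91785) = +1·(91785/40091) since 40091 mod 4 = 3, 91785 mod 4 = 1; sign now -1
(91785/40091) = (11603/40091)   [reduce mod 40091]
reciprocity: (11603/40091) = -1·(40091/11603) since 11603 mod 4 = 3, 40091 mod 4 = 3; sign now +1
(40091/11603) = (5282/11603)   [reduce mod 11603]
5282 = 2^1·2641; (2/11603) = -1 since 11603 mod 8 = 3, so (5282/11603) = (-1)^1·(2641/11603); sign now -1
reciprocity: (2641/11603) = +1·(11603/2641) since 2641 mod 4 = 1, 11603 mod 4 = 3; sign now -1
(11603/2641) = (1039/2641)   [reduce mod 2641]
reciprocity: (1039/2641) = +1·(2641/1039) since 1039 mod 4 = 3, 2641 mod 4 = 1; sign now -1
(2641/1039) = (563/1039)   [reduce mod 1039]
reciprocity: (563/1039) = -1·(1039/563) since 563 mod 4 = 3, 1039 mod 4 = 3; sign now +1
(1039/563) = (476/563)   [reduce mod 563]
476 = 2^2·119; (2/563) = -1 since 563 mod 8 = 3, so (476/563) = (-1)^2·(119/563); sign now +1
reciprocity: (119/563) = -1·(563/119) since 119 mod 4 = 3, 563 mod 4 = 3; sign now -1
(563/119) = (87/119)   [reduce mod 119]
reciprocity: (87/119) = -1·(119/87) since 87 mod 4 = 3, 119 mod 4 = 3; sign now +1
(119/87) = (32/87)   [reduce mod 87]
32 = 2^5·1; (2/87) = +1 since 87 mod 8 = 7, so (32/87) = (+1)^5·(1/87); sign now +1
(1/87) = 1; final value = sign = +1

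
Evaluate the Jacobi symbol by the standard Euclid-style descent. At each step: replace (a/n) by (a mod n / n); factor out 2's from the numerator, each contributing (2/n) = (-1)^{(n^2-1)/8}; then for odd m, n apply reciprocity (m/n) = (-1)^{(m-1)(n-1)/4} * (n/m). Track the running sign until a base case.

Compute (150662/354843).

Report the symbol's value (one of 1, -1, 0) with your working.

-1

factor out 2^1: 150662 = 2^1·75331; with 354843 mod 8 = 3, (2/354843) = -1; sign now -1; continue with (75331/354843)
flip (75331/354843) -> (354843/75331): both odd, 75331 mod 4 = 3, 354843 mod 4 = 3, so the flip contributes -1; sign now +1
(354843/75331): 354843 mod 75331 = 53519, so (354843/75331) = (53519/75331)
flip (53519/75331) -> (75331/53519): both odd, 53519 mod 4 = 3, 75331 mod 4 = 3, so the flip contributes -1; sign now -1
(75331/53519): 75331 mod 53519 = 21812, so (75331/53519) = (21812/53519)
factor out 2^2: 21812 = 2^2·5453; with 53519 mod 8 = 7, (2/53519) = +1; sign now -1; continue with (5453/53519)
flip (5453/53519) -> (53519/5453): both odd, 5453 mod 4 = 1, 53519 mod 4 = 3, so the flip contributes +1; sign now -1
(53519/5453): 53519 mod 5453 = 4442, so (53519/5453) = (4442/5453)
factor out 2^1: 4442 = 2^1·2221; with 5453 mod 8 = 5, (2/5453) = -1; sign now +1; continue with (2221/5453)
flip (2221/5453) -> (5453/2221): both odd, 2221 mod 4 = 1, 5453 mod 4 = 1, so the flip contributes +1; sign now +1
(5453/2221): 5453 mod 2221 = 1011, so (5453/2221) = (1011/2221)
flip (1011/2221) -> (2221/1011): both odd, 1011 mod 4 = 3, 2221 mod 4 = 1, so the flip contributes +1; sign now +1
(2221/1011): 2221 mod 1011 = 199, so (2221/1011) = (199/1011)
flip (199/1011) -> (1011/199): both odd, 199 mod 4 = 3, 1011 mod 4 = 3, so the flip contributes -1; sign now -1
(1011/199): 1011 mod 199 = 16, so (1011/199) = (16/199)
factor out 2^4: 16 = 2^4·1; with 199 mod 8 = 7, (2/199) = +1; sign now -1; continue with (1/199)
reached (1/199) = 1, so the symbol is -1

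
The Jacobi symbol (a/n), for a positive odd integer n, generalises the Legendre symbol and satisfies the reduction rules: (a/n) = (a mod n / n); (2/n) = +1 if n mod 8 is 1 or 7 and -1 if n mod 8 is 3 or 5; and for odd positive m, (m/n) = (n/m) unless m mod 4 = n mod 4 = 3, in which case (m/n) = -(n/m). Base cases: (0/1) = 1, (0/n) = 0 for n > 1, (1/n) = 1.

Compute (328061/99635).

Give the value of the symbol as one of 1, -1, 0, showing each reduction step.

(328061/99635) = (29156/99635)   [reduce mod 99635]
29156 = 2^2·7289; (2/99635) = -1 since 99635 mod 8 = 3, so (29156/99635) = (-1)^2·(7289/99635); sign now +1
reciprocity: (7289/99635) = +1·(99635/7289) since 7289 mod 4 = 1, 99635 mod 4 = 3; sign now +1
(99635/7289) = (4878/7289)   [reduce mod 7289]
4878 = 2^1·2439; (2/7289) = +1 since 7289 mod 8 = 1, so (4878/7289) = (+1)^1·(2439/7289); sign now +1
reciprocity: (2439/7289) = +1·(7289/2439) since 2439 mod 4 = 3, 7289 mod 4 = 1; sign now +1
(7289/2439) = (2411/2439)   [reduce mod 2439]
reciprocity: (2411/2439) = -1·(2439/2411) since 2411 mod 4 = 3, 2439 mod 4 = 3; sign now -1
(2439/2411) = (28/2411)   [reduce mod 2411]
28 = 2^2·7; (2/2411) = -1 since 2411 mod 8 = 3, so (28/2411) = (-1)^2·(7/2411); sign now -1
reciprocity: (7/2411) = -1·(2411/7) since 7 mod 4 = 3, 2411 mod 4 = 3; sign now +1
(2411/7) = (3/7)   [reduce mod 7]
reciprocity: (3/7) = -1·(7/3) since 3 mod 4 = 3, 7 mod 4 = 3; sign now -1
(7/3) = (1/3)   [reduce mod 3]
(1/3) = 1; final value = sign = -1

-1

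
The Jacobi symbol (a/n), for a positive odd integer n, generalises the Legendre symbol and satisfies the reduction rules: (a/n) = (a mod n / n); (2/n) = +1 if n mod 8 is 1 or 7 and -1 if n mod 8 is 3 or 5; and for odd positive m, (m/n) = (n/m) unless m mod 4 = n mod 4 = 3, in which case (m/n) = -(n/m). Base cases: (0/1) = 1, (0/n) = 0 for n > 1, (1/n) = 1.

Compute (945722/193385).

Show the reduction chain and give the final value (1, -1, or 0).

1

(945722/193385) = (172182/193385)   [reduce mod 193385]
172182 = 2^1·86091; (2/193385) = +1 since 193385 mod 8 = 1, so (172182/193385) = (+1)^1·(86091/193385); sign now +1
reciprocity: (86091/193385) = +1·(193385/86091) since 86091 mod 4 = 3, 193385 mod 4 = 1; sign now +1
(193385/86091) = (21203/86091)   [reduce mod 86091]
reciprocity: (21203/86091) = -1·(86091/21203) since 21203 mod 4 = 3, 86091 mod 4 = 3; sign now -1
(86091/21203) = (1279/21203)   [reduce mod 21203]
reciprocity: (1279/21203) = -1·(21203/1279) since 1279 mod 4 = 3, 21203 mod 4 = 3; sign now +1
(21203/1279) = (739/1279)   [reduce mod 1279]
reciprocity: (739/1279) = -1·(1279/739) since 739 mod 4 = 3, 1279 mod 4 = 3; sign now -1
(1279/739) = (540/739)   [reduce mod 739]
540 = 2^2·135; (2/739) = -1 since 739 mod 8 = 3, so (540/739) = (-1)^2·(135/739); sign now -1
reciprocity: (135/739) = -1·(739/135) since 135 mod 4 = 3, 739 mod 4 = 3; sign now +1
(739/135) = (64/135)   [reduce mod 135]
64 = 2^6·1; (2/135) = +1 since 135 mod 8 = 7, so (64/135) = (+1)^6·(1/135); sign now +1
(1/135) = 1; final value = sign = +1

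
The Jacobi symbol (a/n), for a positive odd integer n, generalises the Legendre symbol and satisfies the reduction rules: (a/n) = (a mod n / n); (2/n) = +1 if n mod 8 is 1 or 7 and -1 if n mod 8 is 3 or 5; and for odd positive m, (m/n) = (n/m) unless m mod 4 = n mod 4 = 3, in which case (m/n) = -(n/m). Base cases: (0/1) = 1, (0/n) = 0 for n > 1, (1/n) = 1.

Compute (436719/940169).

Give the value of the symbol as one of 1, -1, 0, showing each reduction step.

1

reciprocity: (436719/940169) = +1·(940169/436719) since 436719 mod 4 = 3, 940169 mod 4 = 1; sign now +1
(940169/436719) = (66731/436719)   [reduce mod 436719]
reciprocity: (66731/436719) = -1·(436719/66731) since 66731 mod 4 = 3, 436719 mod 4 = 3; sign now -1
(436719/66731) = (36333/66731)   [reduce mod 66731]
reciprocity: (36333/66731) = +1·(66731/36333) since 36333 mod 4 = 1, 66731 mod 4 = 3; sign now -1
(66731/36333) = (30398/36333)   [reduce mod 36333]
30398 = 2^1·15199; (2/36333) = -1 since 36333 mod 8 = 5, so (30398/36333) = (-1)^1·(15199/36333); sign now +1
reciprocity: (15199/36333) = +1·(36333/15199) since 15199 mod 4 = 3, 36333 mod 4 = 1; sign now +1
(36333/15199) = (5935/15199)   [reduce mod 15199]
reciprocity: (5935/15199) = -1·(15199/5935) since 5935 mod 4 = 3, 15199 mod 4 = 3; sign now -1
(15199/5935) = (3329/5935)   [reduce mod 5935]
reciprocity: (3329/5935) = +1·(5935/3329) since 3329 mod 4 = 1, 5935 mod 4 = 3; sign now -1
(5935/3329) = (2606/3329)   [reduce mod 3329]
2606 = 2^1·1303; (2/3329) = +1 since 3329 mod 8 = 1, so (2606/3329) = (+1)^1·(1303/3329); sign now -1
reciprocity: (1303/3329) = +1·(3329/1303) since 1303 mod 4 = 3, 3329 mod 4 = 1; sign now -1
(3329/1303) = (723/1303)   [reduce mod 1303]
reciprocity: (723/1303) = -1·(1303/723) since 723 mod 4 = 3, 1303 mod 4 = 3; sign now +1
(1303/723) = (580/723)   [reduce mod 723]
580 = 2^2·145; (2/723) = -1 since 723 mod 8 = 3, so (580/723) = (-1)^2·(145/723); sign now +1
reciprocity: (145/723) = +1·(723/145) since 145 mod 4 = 1, 723 mod 4 = 3; sign now +1
(723/145) = (143/145)   [reduce mod 145]
reciprocity: (143/145) = +1·(145/143) since 143 mod 4 = 3, 145 mod 4 = 1; sign now +1
(145/143) = (2/143)   [reduce mod 143]
2 = 2^1·1; (2/143) = +1 since 143 mod 8 = 7, so (2/143) = (+1)^1·(1/143); sign now +1
(1/143) = 1; final value = sign = +1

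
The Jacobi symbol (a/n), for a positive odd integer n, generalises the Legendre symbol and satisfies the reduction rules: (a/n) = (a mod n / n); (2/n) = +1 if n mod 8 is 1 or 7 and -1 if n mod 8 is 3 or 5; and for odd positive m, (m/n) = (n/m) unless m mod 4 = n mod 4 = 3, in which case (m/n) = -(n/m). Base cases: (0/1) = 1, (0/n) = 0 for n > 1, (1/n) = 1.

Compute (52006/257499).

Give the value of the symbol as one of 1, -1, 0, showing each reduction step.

1

factor out 2^1: 52006 = 2^1·26003; with 257499 mod 8 = 3, (2/257499) = -1; sign now -1; continue with (26003/257499)
flip (26003/257499) -> (257499/26003): both odd, 26003 mod 4 = 3, 257499 mod 4 = 3, so the flip contributes -1; sign now +1
(257499/26003): 257499 mod 26003 = 23472, so (257499/26003) = (23472/26003)
factor out 2^4: 23472 = 2^4·1467; with 26003 mod 8 = 3, (2/26003) = -1; sign now +1; continue with (1467/26003)
flip (1467/26003) -> (26003/1467): both odd, 1467 mod 4 = 3, 26003 mod 4 = 3, so the flip contributes -1; sign now -1
(26003/1467): 26003 mod 1467 = 1064, so (26003/1467) = (1064/1467)
factor out 2^3: 1064 = 2^3·133; with 1467 mod 8 = 3, (2/1467) = -1; sign now +1; continue with (133/1467)
flip (133/1467) -> (1467/133): both odd, 133 mod 4 = 1, 1467 mod 4 = 3, so the flip contributes +1; sign now +1
(1467/133): 1467 mod 133 = 4, so (1467/133) = (4/133)
factor out 2^2: 4 = 2^2·1; with 133 mod 8 = 5, (2/133) = -1; sign now +1; continue with (1/133)
reached (1/133) = 1, so the symbol is +1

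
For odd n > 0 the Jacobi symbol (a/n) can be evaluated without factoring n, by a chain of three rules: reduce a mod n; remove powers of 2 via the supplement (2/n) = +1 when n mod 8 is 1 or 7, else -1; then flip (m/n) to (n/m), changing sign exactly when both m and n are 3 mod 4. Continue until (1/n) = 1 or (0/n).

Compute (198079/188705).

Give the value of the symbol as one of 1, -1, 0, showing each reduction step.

1

(198079/188705): 198079 mod 188705 = 9374, so (198079/188705) = (9374/188705)
factor out 2^1: 9374 = 2^1·4687; with 188705 mod 8 = 1, (2/188705) = +1; sign now +1; continue with (4687/188705)
flip (4687/188705) -> (188705/4687): both odd, 4687 mod 4 = 3, 188705 mod 4 = 1, so the flip contributes +1; sign now +1
(188705/4687): 188705 mod 4687 = 1225, so (188705/4687) = (1225/4687)
flip (1225/4687) -> (4687/1225): both odd, 1225 mod 4 = 1, 4687 mod 4 = 3, so the flip contributes +1; sign now +1
(4687/1225): 4687 mod 1225 = 1012, so (4687/1225) = (1012/1225)
factor out 2^2: 1012 = 2^2·253; with 1225 mod 8 = 1, (2/1225) = +1; sign now +1; continue with (253/1225)
flip (253/1225) -> (1225/253): both odd, 253 mod 4 = 1, 1225 mod 4 = 1, so the flip contributes +1; sign now +1
(1225/253): 1225 mod 253 = 213, so (1225/253) = (213/253)
flip (213/253) -> (253/213): both odd, 213 mod 4 = 1, 253 mod 4 = 1, so the flip contributes +1; sign now +1
(253/213): 253 mod 213 = 40, so (253/213) = (40/213)
factor out 2^3: 40 = 2^3·5; with 213 mod 8 = 5, (2/213) = -1; sign now -1; continue with (5/213)
flip (5/213) -> (213/5): both odd, 5 mod 4 = 1, 213 mod 4 = 1, so the flip contributes +1; sign now -1
(213/5): 213 mod 5 = 3, so (213/5) = (3/5)
flip (3/5) -> (5/3): both odd, 3 mod 4 = 3, 5 mod 4 = 1, so the flip contributes +1; sign now -1
(5/3): 5 mod 3 = 2, so (5/3) = (2/3)
factor out 2^1: 2 = 2^1·1; with 3 mod 8 = 3, (2/3) = -1; sign now +1; continue with (1/3)
reached (1/3) = 1, so the symbol is +1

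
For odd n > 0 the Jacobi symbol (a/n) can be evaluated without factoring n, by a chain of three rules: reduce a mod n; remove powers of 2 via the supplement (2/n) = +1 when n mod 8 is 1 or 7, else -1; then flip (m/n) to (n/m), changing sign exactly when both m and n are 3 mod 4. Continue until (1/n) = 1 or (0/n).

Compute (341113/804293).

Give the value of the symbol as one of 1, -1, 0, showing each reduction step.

flip (341113/804293) -> (804293/341113): both odd, 341113 mod 4 = 1, 804293 mod 4 = 1, so the flip contributes +1; sign now +1
(804293/341113): 804293 mod 341113 = 122067, so (804293/341113) = (122067/341113)
flip (122067/341113) -> (341113/122067): both odd, 122067 mod 4 = 3, 341113 mod 4 = 1, so the flip contributes +1; sign now +1
(341113/122067): 341113 mod 122067 = 96979, so (341113/122067) = (96979/122067)
flip (96979/122067) -> (122067/96979): both odd, 96979 mod 4 = 3, 122067 mod 4 = 3, so the flip contributes -1; sign now -1
(122067/96979): 122067 mod 96979 = 25088, so (122067/96979) = (25088/96979)
factor out 2^9: 25088 = 2^9·49; with 96979 mod 8 = 3, (2/96979) = -1; sign now +1; continue with (49/96979)
flip (49/96979) -> (96979/49): both odd, 49 mod 4 = 1, 96979 mod 4 = 3, so the flip contributes +1; sign now +1
(96979/49): 96979 mod 49 = 8, so (96979/49) = (8/49)
factor out 2^3: 8 = 2^3·1; with 49 mod 8 = 1, (2/49) = +1; sign now +1; continue with (1/49)
reached (1/49) = 1, so the symbol is +1

1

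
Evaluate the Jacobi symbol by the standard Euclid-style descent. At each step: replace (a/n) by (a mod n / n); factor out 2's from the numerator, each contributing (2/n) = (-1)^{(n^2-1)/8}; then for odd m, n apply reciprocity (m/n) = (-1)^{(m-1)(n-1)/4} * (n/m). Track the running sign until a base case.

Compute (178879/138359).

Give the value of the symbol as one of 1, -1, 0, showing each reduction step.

(178879/138359) = (40520/138359)   [reduce mod 138359]
40520 = 2^3·5065; (2/138359) = +1 since 138359 mod 8 = 7, so (40520/138359) = (+1)^3·(5065/138359); sign now +1
reciprocity: (5065/138359) = +1·(138359/5065) since 5065 mod 4 = 1, 138359 mod 4 = 3; sign now +1
(138359/5065) = (1604/5065)   [reduce mod 5065]
1604 = 2^2·401; (2/5065) = +1 since 5065 mod 8 = 1, so (1604/5065) = (+1)^2·(401/5065); sign now +1
reciprocity: (401/5065) = +1·(5065/401) since 401 mod 4 = 1, 5065 mod 4 = 1; sign now +1
(5065/401) = (253/401)   [reduce mod 401]
reciprocity: (253/401) = +1·(401/253) since 253 mod 4 = 1, 401 mod 4 = 1; sign now +1
(401/253) = (148/253)   [reduce mod 253]
148 = 2^2·37; (2/253) = -1 since 253 mod 8 = 5, so (148/253) = (-1)^2·(37/253); sign now +1
reciprocity: (37/253) = +1·(253/37) since 37 mod 4 = 1, 253 mod 4 = 1; sign now +1
(253/37) = (31/37)   [reduce mod 37]
reciprocity: (31/37) = +1·(37/31) since 31 mod 4 = 3, 37 mod 4 = 1; sign now +1
(37/31) = (6/31)   [reduce mod 31]
6 = 2^1·3; (2/31) = +1 since 31 mod 8 = 7, so (6/31) = (+1)^1·(3/31); sign now +1
reciprocity: (3/31) = -1·(31/3) since 3 mod 4 = 3, 31 mod 4 = 3; sign now -1
(31/3) = (1/3)   [reduce mod 3]
(1/3) = 1; final value = sign = -1

-1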